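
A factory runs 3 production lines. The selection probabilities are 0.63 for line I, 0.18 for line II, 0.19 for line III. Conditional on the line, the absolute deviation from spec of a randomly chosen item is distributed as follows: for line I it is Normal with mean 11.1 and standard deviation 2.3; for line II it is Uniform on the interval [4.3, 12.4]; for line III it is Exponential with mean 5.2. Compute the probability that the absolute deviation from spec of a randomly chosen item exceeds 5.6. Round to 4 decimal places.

Conditional on each line, P(X > 5.6): I: 0.991606; II: 0.839506; III: 0.340642.
By total probability, P(X > 5.6) = 0.63·0.991606 + 0.18·0.839506 + 0.19·0.340642 = 0.840545.

0.8405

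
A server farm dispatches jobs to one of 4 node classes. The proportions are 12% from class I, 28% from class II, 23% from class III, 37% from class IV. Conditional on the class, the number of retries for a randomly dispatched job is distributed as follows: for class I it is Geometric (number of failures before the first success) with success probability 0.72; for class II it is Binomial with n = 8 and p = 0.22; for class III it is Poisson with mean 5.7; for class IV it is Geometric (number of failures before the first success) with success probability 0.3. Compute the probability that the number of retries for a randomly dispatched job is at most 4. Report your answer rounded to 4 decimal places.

0.7784

Conditional on each class, P(X ≤ 4): I: 0.998279; II: 0.984212; III: 0.327215; IV: 0.83193.
By total probability, P(X ≤ 4) = 0.12·0.998279 + 0.28·0.984212 + 0.23·0.327215 + 0.37·0.83193 = 0.778446.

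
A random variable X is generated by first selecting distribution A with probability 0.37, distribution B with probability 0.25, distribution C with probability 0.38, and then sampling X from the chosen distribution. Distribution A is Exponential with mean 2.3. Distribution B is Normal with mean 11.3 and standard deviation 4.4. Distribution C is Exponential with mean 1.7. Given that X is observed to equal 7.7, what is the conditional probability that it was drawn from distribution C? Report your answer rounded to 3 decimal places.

Likelihoods f(7.7 | ·): A: 0.0152873; B: 0.0648775; C: 0.00634531.
Posterior ∝ prior × likelihood. Numerator for C: 0.38·0.00634531 = 0.00241122.
Normalizing constant: 0.37·0.0152873 + 0.25·0.0648775 + 0.38·0.00634531 = 0.0242869.
P(C | observation) = 0.00241122 / 0.0242869 = 0.0992806.

0.099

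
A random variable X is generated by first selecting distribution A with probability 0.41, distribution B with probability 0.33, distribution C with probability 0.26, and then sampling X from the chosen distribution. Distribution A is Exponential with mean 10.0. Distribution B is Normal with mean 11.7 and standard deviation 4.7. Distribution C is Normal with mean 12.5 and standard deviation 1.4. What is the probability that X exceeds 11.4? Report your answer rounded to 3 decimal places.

Conditional on each component, P(X > 11.4): A: 0.319819; B: 0.525447; C: 0.783983.
By total probability, P(X > 11.4) = 0.41·0.319819 + 0.33·0.525447 + 0.26·0.783983 = 0.508359.

0.508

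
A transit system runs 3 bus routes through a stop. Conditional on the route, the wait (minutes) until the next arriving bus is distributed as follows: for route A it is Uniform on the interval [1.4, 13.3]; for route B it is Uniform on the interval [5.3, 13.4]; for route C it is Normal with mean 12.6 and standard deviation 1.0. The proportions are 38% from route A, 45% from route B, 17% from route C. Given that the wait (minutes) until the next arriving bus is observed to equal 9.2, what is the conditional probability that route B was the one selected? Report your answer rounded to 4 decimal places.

Likelihoods f(9.2 | ·): A: 0.0840336; B: 0.123457; C: 0.00123222.
Posterior ∝ prior × likelihood. Numerator for B: 0.45·0.123457 = 0.0555556.
Normalizing constant: 0.38·0.0840336 + 0.45·0.123457 + 0.17·0.00123222 = 0.0876978.
P(B | observation) = 0.0555556 / 0.0876978 = 0.633489.

0.6335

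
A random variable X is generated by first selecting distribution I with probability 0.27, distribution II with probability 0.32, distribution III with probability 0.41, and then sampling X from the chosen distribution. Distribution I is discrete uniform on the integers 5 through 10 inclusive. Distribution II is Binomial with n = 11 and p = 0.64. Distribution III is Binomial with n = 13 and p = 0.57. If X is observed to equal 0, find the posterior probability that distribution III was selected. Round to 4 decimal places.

0.6258

Likelihoods P(X=0 | ·): I: 0; II: 1.31622e-05; III: 1.71826e-05.
Posterior ∝ prior × likelihood. Numerator for III: 0.41·1.71826e-05 = 7.04488e-06.
Normalizing constant: 0.27·0 + 0.32·1.31622e-05 + 0.41·1.71826e-05 = 1.12568e-05.
P(III | observation) = 7.04488e-06 / 1.12568e-05 = 0.625835.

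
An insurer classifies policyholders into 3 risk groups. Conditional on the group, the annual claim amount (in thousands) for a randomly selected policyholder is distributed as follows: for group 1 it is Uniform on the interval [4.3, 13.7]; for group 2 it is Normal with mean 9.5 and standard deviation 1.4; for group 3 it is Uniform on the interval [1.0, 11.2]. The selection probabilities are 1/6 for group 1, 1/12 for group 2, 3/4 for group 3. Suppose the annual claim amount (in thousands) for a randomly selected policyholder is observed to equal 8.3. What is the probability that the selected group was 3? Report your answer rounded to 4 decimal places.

Likelihoods f(8.3 | ·): 1: 0.106383; 2: 0.197354; 3: 0.0980392.
Posterior ∝ prior × likelihood. Numerator for 3: 0.75·0.0980392 = 0.0735294.
Normalizing constant: 0.166667·0.106383 + 0.0833333·0.197354 + 0.75·0.0980392 = 0.107706.
P(3 | observation) = 0.0735294 / 0.107706 = 0.682686.

0.6827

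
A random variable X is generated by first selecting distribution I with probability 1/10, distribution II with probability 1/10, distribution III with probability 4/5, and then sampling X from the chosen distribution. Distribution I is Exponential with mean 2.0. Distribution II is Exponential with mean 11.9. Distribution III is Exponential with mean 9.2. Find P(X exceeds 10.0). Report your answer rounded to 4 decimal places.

Conditional on each component, P(X > 10.0): I: 0.00673795; II: 0.431565; III: 0.337241.
By total probability, P(X > 10.0) = 0.1·0.00673795 + 0.1·0.431565 + 0.8·0.337241 = 0.313623.

0.3136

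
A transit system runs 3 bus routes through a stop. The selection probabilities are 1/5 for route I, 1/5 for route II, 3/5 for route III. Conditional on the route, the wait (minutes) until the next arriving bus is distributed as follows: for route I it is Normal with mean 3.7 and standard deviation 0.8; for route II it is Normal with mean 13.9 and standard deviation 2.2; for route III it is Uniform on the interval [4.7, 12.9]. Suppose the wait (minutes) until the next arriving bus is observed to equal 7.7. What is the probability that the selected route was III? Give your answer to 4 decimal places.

Likelihoods f(7.7 | ·): I: 1.8584e-06; II: 0.00341878; III: 0.121951.
Posterior ∝ prior × likelihood. Numerator for III: 0.6·0.121951 = 0.0731707.
Normalizing constant: 0.2·1.8584e-06 + 0.2·0.00341878 + 0.6·0.121951 = 0.0738549.
P(III | observation) = 0.0731707 / 0.0738549 = 0.990737.

0.9907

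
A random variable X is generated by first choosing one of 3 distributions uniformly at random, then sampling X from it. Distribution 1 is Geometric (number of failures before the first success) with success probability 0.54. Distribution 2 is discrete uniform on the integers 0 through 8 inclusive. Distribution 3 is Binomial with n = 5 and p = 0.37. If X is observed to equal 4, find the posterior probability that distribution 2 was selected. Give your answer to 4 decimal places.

0.5718

Likelihoods P(X=4 | ·): 1: 0.0241783; 2: 0.111111; 3: 0.0590361.
Posterior ∝ prior × likelihood. Numerator for 2: 0.333333·0.111111 = 0.037037.
Normalizing constant: 0.333333·0.0241783 + 0.333333·0.111111 + 0.333333·0.0590361 = 0.0647751.
P(2 | observation) = 0.037037 / 0.0647751 = 0.571778.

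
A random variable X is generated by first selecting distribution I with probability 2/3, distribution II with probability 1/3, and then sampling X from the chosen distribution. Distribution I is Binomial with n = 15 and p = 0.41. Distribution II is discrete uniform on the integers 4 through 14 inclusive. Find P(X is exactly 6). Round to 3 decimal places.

0.168

Conditional on each component, P(X = 6): I: 0.205956; II: 0.0909091.
By total probability, P(X = 6) = 0.666667·0.205956 + 0.333333·0.0909091 = 0.167607.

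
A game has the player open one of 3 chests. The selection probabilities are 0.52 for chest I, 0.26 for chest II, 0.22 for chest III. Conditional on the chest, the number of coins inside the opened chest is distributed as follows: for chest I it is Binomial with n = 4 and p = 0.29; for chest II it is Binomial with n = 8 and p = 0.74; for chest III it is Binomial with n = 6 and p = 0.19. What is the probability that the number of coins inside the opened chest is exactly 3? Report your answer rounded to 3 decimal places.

Conditional on each chest, P(X = 3): I: 0.0692648; II: 0.0269619; III: 0.0729031.
By total probability, P(X = 3) = 0.52·0.0692648 + 0.26·0.0269619 + 0.22·0.0729031 = 0.0590664.

0.059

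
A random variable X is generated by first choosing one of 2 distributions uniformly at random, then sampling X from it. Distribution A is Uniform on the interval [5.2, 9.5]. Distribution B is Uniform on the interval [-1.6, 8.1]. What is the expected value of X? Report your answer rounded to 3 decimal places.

Component means — A: 7.35; B: 3.25.
E[X] = 0.5·7.35 + 0.5·3.25 = 5.3.

5.300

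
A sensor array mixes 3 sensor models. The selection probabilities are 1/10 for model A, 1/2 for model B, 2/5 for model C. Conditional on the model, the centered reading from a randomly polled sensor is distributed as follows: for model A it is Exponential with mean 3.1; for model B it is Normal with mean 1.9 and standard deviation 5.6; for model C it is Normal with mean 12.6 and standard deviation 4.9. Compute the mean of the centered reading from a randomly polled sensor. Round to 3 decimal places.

Component means — A: 3.1; B: 1.9; C: 12.6.
E[X] = 0.1·3.1 + 0.5·1.9 + 0.4·12.6 = 6.3.

6.300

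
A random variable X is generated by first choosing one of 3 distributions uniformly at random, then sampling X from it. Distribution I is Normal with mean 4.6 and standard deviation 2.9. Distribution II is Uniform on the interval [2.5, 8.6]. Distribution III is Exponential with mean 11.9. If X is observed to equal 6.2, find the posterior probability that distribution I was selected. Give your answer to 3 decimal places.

0.356

Likelihoods f(6.2 | ·): I: 0.118144; II: 0.163934; III: 0.0499094.
Posterior ∝ prior × likelihood. Numerator for I: 0.333333·0.118144 = 0.0393814.
Normalizing constant: 0.333333·0.118144 + 0.333333·0.163934 + 0.333333·0.0499094 = 0.110663.
P(I | observation) = 0.0393814 / 0.110663 = 0.355869.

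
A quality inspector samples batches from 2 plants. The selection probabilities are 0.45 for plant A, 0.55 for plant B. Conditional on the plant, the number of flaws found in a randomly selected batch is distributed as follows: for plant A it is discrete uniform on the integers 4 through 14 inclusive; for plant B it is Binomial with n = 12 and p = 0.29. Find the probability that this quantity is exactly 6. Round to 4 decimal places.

Conditional on each plant, P(X = 6): A: 0.0909091; B: 0.0704061.
By total probability, P(X = 6) = 0.45·0.0909091 + 0.55·0.0704061 = 0.0796324.

0.0796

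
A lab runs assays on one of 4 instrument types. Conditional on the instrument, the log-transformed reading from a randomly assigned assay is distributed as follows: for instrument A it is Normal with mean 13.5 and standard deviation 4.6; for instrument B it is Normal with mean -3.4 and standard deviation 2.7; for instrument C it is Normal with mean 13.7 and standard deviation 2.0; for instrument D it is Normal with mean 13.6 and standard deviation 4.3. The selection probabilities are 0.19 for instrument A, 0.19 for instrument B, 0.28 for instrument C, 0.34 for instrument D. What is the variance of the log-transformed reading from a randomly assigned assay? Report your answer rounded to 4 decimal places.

Per component, A: μ=13.5, E[X²]=203.41; B: μ=-3.4, E[X²]=18.85; C: μ=13.7, E[X²]=191.69; D: μ=13.6, E[X²]=203.45.
E[X] = 0.19·13.5 + 0.19·-3.4 + 0.28·13.7 + 0.34·13.6 = 10.379.
E[X²] = 0.19·203.41 + 0.19·18.85 + 0.28·191.69 + 0.34·203.45 = 165.076.
Var(X) = E[X²] − (E[X])² = 165.076 − 107.724 = 57.352.

57.3520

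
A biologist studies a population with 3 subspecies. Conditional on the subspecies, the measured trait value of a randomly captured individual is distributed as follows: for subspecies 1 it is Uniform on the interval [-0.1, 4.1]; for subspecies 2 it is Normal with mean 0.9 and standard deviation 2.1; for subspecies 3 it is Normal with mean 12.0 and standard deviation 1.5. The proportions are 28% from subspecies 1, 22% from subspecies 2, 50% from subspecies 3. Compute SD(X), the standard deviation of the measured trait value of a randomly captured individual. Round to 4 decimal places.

Per component, 1: μ=2, E[X²]=5.47; 2: μ=0.9, E[X²]=5.22; 3: μ=12, E[X²]=146.25.
E[X] = 0.28·2 + 0.22·0.9 + 0.5·12 = 6.758.
E[X²] = 0.28·5.47 + 0.22·5.22 + 0.5·146.25 = 75.805.
Var(X) = E[X²] − (E[X])² = 75.805 − 45.6706 = 30.1344.
SD(X) = √30.1344 = 5.48948.

5.4895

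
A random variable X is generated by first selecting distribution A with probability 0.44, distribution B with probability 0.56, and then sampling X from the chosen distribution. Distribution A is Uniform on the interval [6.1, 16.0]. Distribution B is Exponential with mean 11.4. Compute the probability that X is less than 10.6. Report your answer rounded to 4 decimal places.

0.5390

Conditional on each component, P(X < 10.6): A: 0.454545; B: 0.605377.
By total probability, P(X < 10.6) = 0.44·0.454545 + 0.56·0.605377 = 0.539011.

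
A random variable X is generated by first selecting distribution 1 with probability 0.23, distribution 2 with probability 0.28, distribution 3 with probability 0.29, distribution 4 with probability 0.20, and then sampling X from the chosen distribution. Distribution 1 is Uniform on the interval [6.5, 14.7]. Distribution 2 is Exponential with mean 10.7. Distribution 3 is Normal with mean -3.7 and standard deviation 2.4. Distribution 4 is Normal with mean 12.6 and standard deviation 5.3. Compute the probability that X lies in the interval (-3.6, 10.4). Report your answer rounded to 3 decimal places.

Conditional on each component, P(-3.6 < X < 10.4): 1: 0.47561; 2: 0.62166; 3: 0.483382; 4: 0.337917.
By total probability, P(-3.6 < X < 10.4) = 0.23·0.47561 + 0.28·0.62166 + 0.29·0.483382 + 0.2·0.337917 = 0.491219.

0.491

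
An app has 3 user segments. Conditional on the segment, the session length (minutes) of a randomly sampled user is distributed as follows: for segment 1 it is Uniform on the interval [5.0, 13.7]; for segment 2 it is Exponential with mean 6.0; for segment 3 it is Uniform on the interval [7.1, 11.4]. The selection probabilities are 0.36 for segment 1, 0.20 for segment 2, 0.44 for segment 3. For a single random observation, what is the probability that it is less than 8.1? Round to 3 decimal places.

0.379

Conditional on each segment, P(X < 8.1): 1: 0.356322; 2: 0.74076; 3: 0.232558.
By total probability, P(X < 8.1) = 0.36·0.356322 + 0.2·0.74076 + 0.44·0.232558 = 0.378753.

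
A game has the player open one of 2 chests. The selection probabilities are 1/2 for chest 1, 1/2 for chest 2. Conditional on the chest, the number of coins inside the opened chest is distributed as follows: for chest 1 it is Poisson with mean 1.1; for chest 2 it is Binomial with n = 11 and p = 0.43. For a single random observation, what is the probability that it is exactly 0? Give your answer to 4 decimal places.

Conditional on each chest, P(X = 0): 1: 0.332871; 2: 0.00206359.
By total probability, P(X = 0) = 0.5·0.332871 + 0.5·0.00206359 = 0.167467.

0.1675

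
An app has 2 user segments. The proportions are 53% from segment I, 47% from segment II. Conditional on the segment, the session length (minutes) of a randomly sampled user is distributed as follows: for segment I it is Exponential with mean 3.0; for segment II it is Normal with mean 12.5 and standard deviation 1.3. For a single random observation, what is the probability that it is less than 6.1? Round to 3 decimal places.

0.461

Conditional on each segment, P(X < 6.1): I: 0.869102; II: 4.2597e-07.
By total probability, P(X < 6.1) = 0.53·0.869102 + 0.47·4.2597e-07 = 0.460624.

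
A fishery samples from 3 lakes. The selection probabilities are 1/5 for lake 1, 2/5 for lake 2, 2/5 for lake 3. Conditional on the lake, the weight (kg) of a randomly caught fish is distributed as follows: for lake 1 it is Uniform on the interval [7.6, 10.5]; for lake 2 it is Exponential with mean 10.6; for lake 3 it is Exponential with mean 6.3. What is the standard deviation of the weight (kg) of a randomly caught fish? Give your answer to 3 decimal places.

8.045

Per component, 1: μ=9.05, E[X²]=82.6033; 2: μ=10.6, E[X²]=224.72; 3: μ=6.3, E[X²]=79.38.
E[X] = 0.2·9.05 + 0.4·10.6 + 0.4·6.3 = 8.57.
E[X²] = 0.2·82.6033 + 0.4·224.72 + 0.4·79.38 = 138.161.
Var(X) = E[X²] − (E[X])² = 138.161 − 73.4449 = 64.7158.
SD(X) = √64.7158 = 8.04461.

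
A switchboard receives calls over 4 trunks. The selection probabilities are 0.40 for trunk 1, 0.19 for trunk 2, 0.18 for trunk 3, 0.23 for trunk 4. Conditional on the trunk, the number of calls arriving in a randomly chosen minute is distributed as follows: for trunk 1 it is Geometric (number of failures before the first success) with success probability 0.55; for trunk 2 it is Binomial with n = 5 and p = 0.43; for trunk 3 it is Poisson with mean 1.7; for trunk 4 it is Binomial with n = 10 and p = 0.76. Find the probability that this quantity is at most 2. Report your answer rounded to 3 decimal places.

0.620

Conditional on each trunk, P(X ≤ 2): 1: 0.908875; 2: 0.629545; 3: 0.757223; 4: 0.00030682.
By total probability, P(X ≤ 2) = 0.4·0.908875 + 0.19·0.629545 + 0.18·0.757223 + 0.23·0.00030682 = 0.619534.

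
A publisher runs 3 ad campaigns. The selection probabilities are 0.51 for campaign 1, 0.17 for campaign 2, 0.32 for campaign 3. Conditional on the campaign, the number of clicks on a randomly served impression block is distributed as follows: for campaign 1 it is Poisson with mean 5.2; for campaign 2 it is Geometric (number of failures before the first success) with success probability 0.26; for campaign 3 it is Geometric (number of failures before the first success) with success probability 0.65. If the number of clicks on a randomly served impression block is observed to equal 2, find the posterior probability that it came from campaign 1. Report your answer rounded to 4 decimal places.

0.4336

Likelihoods P(X=2 | ·): 1: 0.074584; 2: 0.142376; 3: 0.079625.
Posterior ∝ prior × likelihood. Numerator for 1: 0.51·0.074584 = 0.0380378.
Normalizing constant: 0.51·0.074584 + 0.17·0.142376 + 0.32·0.079625 = 0.0877217.
P(1 | observation) = 0.0380378 / 0.0877217 = 0.433619.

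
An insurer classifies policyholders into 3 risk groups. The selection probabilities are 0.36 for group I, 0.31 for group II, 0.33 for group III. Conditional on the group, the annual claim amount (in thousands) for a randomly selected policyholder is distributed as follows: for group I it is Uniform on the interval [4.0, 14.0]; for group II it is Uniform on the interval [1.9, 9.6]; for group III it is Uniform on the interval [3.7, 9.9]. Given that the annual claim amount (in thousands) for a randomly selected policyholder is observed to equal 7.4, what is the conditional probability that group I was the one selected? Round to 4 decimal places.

Likelihoods f(7.4 | ·): I: 0.1; II: 0.12987; III: 0.16129.
Posterior ∝ prior × likelihood. Numerator for I: 0.36·0.1 = 0.036.
Normalizing constant: 0.36·0.1 + 0.31·0.12987 + 0.33·0.16129 = 0.129486.
P(I | observation) = 0.036 / 0.129486 = 0.278023.

0.2780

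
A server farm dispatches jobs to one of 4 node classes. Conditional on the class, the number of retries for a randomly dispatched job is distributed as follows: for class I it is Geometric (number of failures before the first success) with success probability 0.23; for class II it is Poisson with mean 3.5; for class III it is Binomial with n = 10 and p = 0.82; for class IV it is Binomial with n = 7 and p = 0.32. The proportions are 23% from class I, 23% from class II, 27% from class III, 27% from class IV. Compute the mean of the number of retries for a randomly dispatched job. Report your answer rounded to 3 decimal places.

4.394

Component means — I: 3.34783; II: 3.5; III: 8.2; IV: 2.24.
E[X] = 0.23·3.34783 + 0.23·3.5 + 0.27·8.2 + 0.27·2.24 = 4.3938.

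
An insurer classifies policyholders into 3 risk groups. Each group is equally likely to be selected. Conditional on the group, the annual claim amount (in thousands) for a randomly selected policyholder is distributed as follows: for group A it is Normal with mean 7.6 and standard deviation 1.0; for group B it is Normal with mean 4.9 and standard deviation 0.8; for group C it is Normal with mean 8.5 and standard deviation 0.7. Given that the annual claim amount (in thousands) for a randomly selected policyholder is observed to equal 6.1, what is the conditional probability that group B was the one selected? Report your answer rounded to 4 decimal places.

0.5525

Likelihoods f(6.1 | ·): A: 0.129518; B: 0.161897; C: 0.0015967.
Posterior ∝ prior × likelihood. Numerator for B: 0.333333·0.161897 = 0.0539657.
Normalizing constant: 0.333333·0.129518 + 0.333333·0.161897 + 0.333333·0.0015967 = 0.0976704.
P(B | observation) = 0.0539657 / 0.0976704 = 0.552528.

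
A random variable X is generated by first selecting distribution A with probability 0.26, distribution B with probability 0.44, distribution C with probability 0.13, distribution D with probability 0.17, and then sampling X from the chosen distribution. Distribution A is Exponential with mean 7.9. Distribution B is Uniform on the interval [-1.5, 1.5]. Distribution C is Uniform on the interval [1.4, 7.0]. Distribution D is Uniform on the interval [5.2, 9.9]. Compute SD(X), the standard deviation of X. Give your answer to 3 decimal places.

5.508

Per component, A: μ=7.9, E[X²]=124.82; B: μ=0, E[X²]=0.75; C: μ=4.2, E[X²]=20.2533; D: μ=7.55, E[X²]=58.8433.
E[X] = 0.26·7.9 + 0.44·0 + 0.13·4.2 + 0.17·7.55 = 3.8835.
E[X²] = 0.26·124.82 + 0.44·0.75 + 0.13·20.2533 + 0.17·58.8433 = 45.4195.
Var(X) = E[X²] − (E[X])² = 45.4195 − 15.0816 = 30.3379.
SD(X) = √30.3379 = 5.50799.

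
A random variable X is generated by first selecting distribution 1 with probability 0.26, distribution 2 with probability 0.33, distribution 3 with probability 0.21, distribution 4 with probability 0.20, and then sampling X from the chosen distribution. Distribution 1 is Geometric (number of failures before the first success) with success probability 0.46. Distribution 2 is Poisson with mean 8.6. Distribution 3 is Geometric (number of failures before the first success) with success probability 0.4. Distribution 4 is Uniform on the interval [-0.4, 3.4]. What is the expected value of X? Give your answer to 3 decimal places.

3.758

Component means — 1: 1.17391; 2: 8.6; 3: 1.5; 4: 1.5.
E[X] = 0.26·1.17391 + 0.33·8.6 + 0.21·1.5 + 0.2·1.5 = 3.75822.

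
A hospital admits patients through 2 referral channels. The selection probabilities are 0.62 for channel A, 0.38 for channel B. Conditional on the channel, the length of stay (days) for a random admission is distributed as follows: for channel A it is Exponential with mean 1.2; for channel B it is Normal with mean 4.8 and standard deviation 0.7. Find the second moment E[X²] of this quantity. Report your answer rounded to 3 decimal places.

10.727

For each component E[X²] = Var + (mean)², giving A: 2.88; B: 23.53.
Overall E[X²] = 0.62·2.88 + 0.38·23.53 = 10.727.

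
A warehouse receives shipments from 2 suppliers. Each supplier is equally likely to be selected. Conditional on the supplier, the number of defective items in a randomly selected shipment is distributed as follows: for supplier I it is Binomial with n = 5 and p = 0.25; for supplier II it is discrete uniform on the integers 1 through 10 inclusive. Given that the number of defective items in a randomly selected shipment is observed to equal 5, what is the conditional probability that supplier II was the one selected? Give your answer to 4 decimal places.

Likelihoods P(X=5 | ·): I: 0.000976562; II: 0.1.
Posterior ∝ prior × likelihood. Numerator for II: 0.5·0.1 = 0.05.
Normalizing constant: 0.5·0.000976562 + 0.5·0.1 = 0.0504883.
P(II | observation) = 0.05 / 0.0504883 = 0.990329.

0.9903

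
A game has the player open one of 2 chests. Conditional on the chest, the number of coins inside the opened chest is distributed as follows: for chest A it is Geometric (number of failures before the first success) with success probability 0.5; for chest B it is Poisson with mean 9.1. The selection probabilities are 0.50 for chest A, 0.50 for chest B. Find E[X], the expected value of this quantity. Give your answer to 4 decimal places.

5.0500

Component means — A: 1; B: 9.1.
E[X] = 0.5·1 + 0.5·9.1 = 5.05.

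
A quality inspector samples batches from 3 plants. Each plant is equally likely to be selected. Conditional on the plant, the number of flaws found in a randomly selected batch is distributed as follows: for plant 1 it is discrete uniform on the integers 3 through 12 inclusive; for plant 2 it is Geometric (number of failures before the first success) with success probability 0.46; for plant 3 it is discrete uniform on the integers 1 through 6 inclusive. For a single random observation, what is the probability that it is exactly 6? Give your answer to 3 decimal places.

0.093

Conditional on each plant, P(X = 6): 1: 0.1; 2: 0.0114057; 3: 0.166667.
By total probability, P(X = 6) = 0.333333·0.1 + 0.333333·0.0114057 + 0.333333·0.166667 = 0.0926908.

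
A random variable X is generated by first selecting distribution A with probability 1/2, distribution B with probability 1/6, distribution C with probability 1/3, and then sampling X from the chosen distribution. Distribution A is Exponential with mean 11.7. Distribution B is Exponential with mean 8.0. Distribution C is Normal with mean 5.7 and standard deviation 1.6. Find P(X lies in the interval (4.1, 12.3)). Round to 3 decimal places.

0.522

Conditional on each component, P(4.1 < X < 12.3): A: 0.354898; B: 0.384078; C: 0.841326.
By total probability, P(4.1 < X < 12.3) = 0.5·0.354898 + 0.166667·0.384078 + 0.333333·0.841326 = 0.521904.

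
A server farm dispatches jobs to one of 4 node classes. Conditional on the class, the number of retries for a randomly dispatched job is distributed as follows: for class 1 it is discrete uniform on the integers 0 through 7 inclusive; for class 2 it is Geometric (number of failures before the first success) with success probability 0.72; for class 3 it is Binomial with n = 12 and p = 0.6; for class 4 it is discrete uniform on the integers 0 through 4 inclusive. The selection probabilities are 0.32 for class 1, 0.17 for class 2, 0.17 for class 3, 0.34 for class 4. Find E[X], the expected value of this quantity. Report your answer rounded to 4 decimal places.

3.0901

Component means — 1: 3.5; 2: 0.388889; 3: 7.2; 4: 2.
E[X] = 0.32·3.5 + 0.17·0.388889 + 0.17·7.2 + 0.34·2 = 3.09011.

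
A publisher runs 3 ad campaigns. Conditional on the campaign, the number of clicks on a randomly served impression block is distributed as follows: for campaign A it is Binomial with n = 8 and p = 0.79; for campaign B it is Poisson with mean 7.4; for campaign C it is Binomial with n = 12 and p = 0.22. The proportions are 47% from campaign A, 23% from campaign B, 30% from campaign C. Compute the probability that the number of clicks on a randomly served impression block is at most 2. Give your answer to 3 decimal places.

Conditional on each campaign, P(X ≤ 2): A: 0.00161636; B: 0.0218706; C: 0.488643.
By total probability, P(X ≤ 2) = 0.47·0.00161636 + 0.23·0.0218706 + 0.3·0.488643 = 0.152383.

0.152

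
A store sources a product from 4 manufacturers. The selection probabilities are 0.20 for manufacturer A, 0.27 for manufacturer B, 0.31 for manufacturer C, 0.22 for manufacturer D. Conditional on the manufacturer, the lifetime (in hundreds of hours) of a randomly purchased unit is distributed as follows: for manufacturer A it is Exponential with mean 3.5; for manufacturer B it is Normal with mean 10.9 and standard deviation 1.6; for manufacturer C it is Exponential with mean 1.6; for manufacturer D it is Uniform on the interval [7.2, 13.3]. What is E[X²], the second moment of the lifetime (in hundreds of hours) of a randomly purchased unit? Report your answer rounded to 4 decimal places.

For each component E[X²] = Var + (mean)², giving A: 24.5; B: 121.37; C: 5.12; D: 108.163.
Overall E[X²] = 0.2·24.5 + 0.27·121.37 + 0.31·5.12 + 0.22·108.163 = 63.053.

63.0530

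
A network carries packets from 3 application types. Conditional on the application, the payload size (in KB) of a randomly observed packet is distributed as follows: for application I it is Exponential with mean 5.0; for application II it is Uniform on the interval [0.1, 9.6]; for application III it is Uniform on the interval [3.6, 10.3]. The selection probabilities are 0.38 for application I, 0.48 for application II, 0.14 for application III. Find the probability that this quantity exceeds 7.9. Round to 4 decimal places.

Conditional on each application, P(X > 7.9): I: 0.205975; II: 0.178947; III: 0.358209.
By total probability, P(X > 7.9) = 0.38·0.205975 + 0.48·0.178947 + 0.14·0.358209 = 0.214315.

0.2143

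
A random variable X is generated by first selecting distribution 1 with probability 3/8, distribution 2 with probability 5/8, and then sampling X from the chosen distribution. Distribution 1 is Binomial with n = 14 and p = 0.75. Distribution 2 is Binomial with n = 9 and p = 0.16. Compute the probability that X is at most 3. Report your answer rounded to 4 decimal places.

0.5988

Conditional on each component, P(X ≤ 3): 1: 3.98234e-05; 2: 0.957981.
By total probability, P(X ≤ 3) = 0.375·3.98234e-05 + 0.625·0.957981 = 0.598753.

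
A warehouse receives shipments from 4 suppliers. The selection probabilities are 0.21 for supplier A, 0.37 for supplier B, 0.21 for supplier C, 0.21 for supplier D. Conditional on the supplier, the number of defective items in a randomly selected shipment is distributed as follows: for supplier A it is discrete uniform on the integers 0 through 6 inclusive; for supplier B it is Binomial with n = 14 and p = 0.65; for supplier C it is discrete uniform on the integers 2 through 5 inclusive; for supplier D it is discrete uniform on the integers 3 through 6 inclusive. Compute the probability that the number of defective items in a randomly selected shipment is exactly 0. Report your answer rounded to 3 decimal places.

Conditional on each supplier, P(X = 0): A: 0.142857; B: 4.13955e-07; C: 0; D: 0.
By total probability, P(X = 0) = 0.21·0.142857 + 0.37·4.13955e-07 + 0.21·0 + 0.21·0 = 0.0300002.

0.030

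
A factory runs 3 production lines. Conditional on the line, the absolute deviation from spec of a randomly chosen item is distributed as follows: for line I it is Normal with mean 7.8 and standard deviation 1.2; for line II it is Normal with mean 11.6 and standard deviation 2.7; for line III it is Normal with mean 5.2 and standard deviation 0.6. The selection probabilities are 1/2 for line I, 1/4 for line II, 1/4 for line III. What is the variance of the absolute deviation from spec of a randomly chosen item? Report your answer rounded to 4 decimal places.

7.8425

Per component, I: μ=7.8, E[X²]=62.28; II: μ=11.6, E[X²]=141.85; III: μ=5.2, E[X²]=27.4.
E[X] = 0.5·7.8 + 0.25·11.6 + 0.25·5.2 = 8.1.
E[X²] = 0.5·62.28 + 0.25·141.85 + 0.25·27.4 = 73.4525.
Var(X) = E[X²] − (E[X])² = 73.4525 − 65.61 = 7.8425.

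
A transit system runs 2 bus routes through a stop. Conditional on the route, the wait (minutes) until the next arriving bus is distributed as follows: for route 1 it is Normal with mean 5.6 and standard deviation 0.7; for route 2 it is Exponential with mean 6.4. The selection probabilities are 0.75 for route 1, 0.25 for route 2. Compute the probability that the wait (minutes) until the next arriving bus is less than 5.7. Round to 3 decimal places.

Conditional on each route, P(X < 5.7): 1: 0.556798; 2: 0.589601.
By total probability, P(X < 5.7) = 0.75·0.556798 + 0.25·0.589601 = 0.564999.

0.565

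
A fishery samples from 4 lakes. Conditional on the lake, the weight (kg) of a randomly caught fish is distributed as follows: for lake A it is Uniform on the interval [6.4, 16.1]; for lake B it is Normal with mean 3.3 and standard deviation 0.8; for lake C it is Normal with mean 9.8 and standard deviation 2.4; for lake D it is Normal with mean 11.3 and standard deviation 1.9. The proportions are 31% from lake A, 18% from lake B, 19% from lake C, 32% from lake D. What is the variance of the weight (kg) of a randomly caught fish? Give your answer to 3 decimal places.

Per component, A: μ=11.25, E[X²]=134.403; B: μ=3.3, E[X²]=11.53; C: μ=9.8, E[X²]=101.8; D: μ=11.3, E[X²]=131.3.
E[X] = 0.31·11.25 + 0.18·3.3 + 0.19·9.8 + 0.32·11.3 = 9.5595.
E[X²] = 0.31·134.403 + 0.18·11.53 + 0.19·101.8 + 0.32·131.3 = 105.098.
Var(X) = E[X²] − (E[X])² = 105.098 − 91.384 = 13.7144.

13.714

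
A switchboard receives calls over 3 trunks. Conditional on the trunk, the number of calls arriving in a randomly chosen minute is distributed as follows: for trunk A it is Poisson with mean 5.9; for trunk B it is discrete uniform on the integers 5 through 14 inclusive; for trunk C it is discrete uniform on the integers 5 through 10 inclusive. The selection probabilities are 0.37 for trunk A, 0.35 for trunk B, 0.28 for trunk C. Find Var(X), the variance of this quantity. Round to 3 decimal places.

Per component, A: μ=5.9, E[X²]=40.71; B: μ=9.5, E[X²]=98.5; C: μ=7.5, E[X²]=59.1667.
E[X] = 0.37·5.9 + 0.35·9.5 + 0.28·7.5 = 7.608.
E[X²] = 0.37·40.71 + 0.35·98.5 + 0.28·59.1667 = 66.1044.
Var(X) = E[X²] − (E[X])² = 66.1044 − 57.8817 = 8.2227.

8.223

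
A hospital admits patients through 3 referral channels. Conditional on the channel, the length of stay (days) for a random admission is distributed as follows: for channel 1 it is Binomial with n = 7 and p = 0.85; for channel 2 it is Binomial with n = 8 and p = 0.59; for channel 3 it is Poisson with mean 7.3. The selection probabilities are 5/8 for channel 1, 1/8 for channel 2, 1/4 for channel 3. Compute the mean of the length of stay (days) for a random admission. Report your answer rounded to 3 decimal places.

6.134

Component means — 1: 5.95; 2: 4.72; 3: 7.3.
E[X] = 0.625·5.95 + 0.125·4.72 + 0.25·7.3 = 6.13375.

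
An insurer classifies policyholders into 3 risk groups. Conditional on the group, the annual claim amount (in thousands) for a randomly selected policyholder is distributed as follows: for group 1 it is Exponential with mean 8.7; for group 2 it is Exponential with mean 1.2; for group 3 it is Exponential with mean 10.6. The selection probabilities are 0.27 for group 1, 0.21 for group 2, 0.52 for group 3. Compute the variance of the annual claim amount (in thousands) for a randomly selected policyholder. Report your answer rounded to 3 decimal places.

92.511

Per component, 1: μ=8.7, E[X²]=151.38; 2: μ=1.2, E[X²]=2.88; 3: μ=10.6, E[X²]=224.72.
E[X] = 0.27·8.7 + 0.21·1.2 + 0.52·10.6 = 8.113.
E[X²] = 0.27·151.38 + 0.21·2.88 + 0.52·224.72 = 158.332.
Var(X) = E[X²] − (E[X])² = 158.332 − 65.8208 = 92.511.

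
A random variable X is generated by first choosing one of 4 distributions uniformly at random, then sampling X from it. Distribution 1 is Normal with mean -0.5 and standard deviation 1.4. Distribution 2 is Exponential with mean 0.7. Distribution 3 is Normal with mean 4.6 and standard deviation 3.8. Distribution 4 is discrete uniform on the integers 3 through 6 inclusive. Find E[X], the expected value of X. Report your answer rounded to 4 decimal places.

2.3250

Component means — 1: -0.5; 2: 0.7; 3: 4.6; 4: 4.5.
E[X] = 0.25·-0.5 + 0.25·0.7 + 0.25·4.6 + 0.25·4.5 = 2.325.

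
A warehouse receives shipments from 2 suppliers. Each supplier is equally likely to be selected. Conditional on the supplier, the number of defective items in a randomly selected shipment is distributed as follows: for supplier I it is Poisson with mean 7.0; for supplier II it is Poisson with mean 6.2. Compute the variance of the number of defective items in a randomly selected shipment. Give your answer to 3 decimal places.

6.760

Per component, I: μ=7, E[X²]=56; II: μ=6.2, E[X²]=44.64.
E[X] = 0.5·7 + 0.5·6.2 = 6.6.
E[X²] = 0.5·56 + 0.5·44.64 = 50.32.
Var(X) = E[X²] − (E[X])² = 50.32 − 43.56 = 6.76.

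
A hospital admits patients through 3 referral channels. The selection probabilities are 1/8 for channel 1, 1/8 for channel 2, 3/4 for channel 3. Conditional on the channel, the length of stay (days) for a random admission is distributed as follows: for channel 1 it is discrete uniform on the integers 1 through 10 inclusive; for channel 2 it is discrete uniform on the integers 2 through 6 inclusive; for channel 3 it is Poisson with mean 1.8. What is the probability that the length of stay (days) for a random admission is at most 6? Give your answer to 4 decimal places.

Conditional on each channel, P(X ≤ 6): 1: 0.6; 2: 1; 3: 0.997431.
By total probability, P(X ≤ 6) = 0.125·0.6 + 0.125·1 + 0.75·0.997431 = 0.948073.

0.9481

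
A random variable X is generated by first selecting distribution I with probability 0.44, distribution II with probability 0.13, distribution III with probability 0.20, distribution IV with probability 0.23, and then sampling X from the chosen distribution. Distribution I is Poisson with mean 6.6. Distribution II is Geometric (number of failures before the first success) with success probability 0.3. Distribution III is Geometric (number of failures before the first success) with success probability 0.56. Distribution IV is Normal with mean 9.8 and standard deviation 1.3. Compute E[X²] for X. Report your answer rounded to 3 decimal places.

For each component E[X²] = Var + (mean)², giving I: 50.16; II: 13.2222; III: 2.02041; IV: 97.73.
Overall E[X²] = 0.44·50.16 + 0.13·13.2222 + 0.2·2.02041 + 0.23·97.73 = 46.6713.

46.671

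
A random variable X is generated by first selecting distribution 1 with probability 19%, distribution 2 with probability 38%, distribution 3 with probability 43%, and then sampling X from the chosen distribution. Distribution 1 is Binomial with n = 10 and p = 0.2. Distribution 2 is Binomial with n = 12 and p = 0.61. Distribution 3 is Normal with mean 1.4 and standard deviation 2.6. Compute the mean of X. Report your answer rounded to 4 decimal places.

Component means — 1: 2; 2: 7.32; 3: 1.4.
E[X] = 0.19·2 + 0.38·7.32 + 0.43·1.4 = 3.7636.

3.7636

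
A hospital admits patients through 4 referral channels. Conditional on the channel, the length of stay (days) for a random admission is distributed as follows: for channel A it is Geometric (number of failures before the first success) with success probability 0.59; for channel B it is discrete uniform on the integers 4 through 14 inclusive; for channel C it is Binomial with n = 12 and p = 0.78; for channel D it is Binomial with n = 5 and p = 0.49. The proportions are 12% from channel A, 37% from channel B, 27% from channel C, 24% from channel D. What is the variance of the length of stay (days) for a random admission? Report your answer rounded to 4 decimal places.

Per component, A: μ=0.694915, E[X²]=1.66073; B: μ=9, E[X²]=91; C: μ=9.36, E[X²]=89.6688; D: μ=2.45, E[X²]=7.252.
E[X] = 0.12·0.694915 + 0.37·9 + 0.27·9.36 + 0.24·2.45 = 6.52859.
E[X²] = 0.12·1.66073 + 0.37·91 + 0.27·89.6688 + 0.24·7.252 = 59.8203.
Var(X) = E[X²] − (E[X])² = 59.8203 − 42.6225 = 17.1979.

17.1979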